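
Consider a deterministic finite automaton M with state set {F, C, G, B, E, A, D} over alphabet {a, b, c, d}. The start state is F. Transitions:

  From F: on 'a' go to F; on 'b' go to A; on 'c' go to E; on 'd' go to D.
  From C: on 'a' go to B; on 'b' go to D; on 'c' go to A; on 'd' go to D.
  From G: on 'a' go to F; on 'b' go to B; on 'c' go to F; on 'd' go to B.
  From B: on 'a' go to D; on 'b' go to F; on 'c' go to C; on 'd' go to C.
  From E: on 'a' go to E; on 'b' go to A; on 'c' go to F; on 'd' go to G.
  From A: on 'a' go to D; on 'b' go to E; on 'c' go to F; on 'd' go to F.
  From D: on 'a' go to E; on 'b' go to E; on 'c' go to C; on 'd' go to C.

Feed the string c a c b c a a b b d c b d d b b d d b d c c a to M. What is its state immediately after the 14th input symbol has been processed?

D

Trace: F -c-> E -a-> E -c-> F -b-> A -c-> F -a-> F -a-> F -b-> A -b-> E -d-> G -c-> F -b-> A -d-> F -d-> D
After 14 symbols: D.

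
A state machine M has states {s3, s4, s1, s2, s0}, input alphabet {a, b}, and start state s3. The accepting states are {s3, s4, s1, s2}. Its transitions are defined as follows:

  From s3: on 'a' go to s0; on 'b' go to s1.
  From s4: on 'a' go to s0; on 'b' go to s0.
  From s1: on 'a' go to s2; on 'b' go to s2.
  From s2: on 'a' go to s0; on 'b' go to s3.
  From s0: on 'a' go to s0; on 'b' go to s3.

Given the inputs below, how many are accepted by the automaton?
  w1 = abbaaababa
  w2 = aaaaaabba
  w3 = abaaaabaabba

2

w1: s3 → s0 → s3 → s1 → s2 → s0 → s0 → s3 → s0 → s3 → s0  → end s0, rejected
w2: s3 → s0 → s0 → s0 → s0 → s0 → s0 → s3 → s1 → s2  → end s2, accepted
w3: s3 → s0 → s3 → s0 → s0 → s0 → s0 → s3 → s0 → s0 → s3 → s1 → s2  → end s2, accepted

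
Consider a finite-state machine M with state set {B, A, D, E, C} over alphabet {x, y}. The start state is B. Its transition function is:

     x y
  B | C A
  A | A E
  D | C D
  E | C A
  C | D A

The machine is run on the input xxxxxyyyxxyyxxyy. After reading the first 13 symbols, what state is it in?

A

Trace: B -x-> C -x-> D -x-> C -x-> D -x-> C -y-> A -y-> E -y-> A -x-> A -x-> A -y-> E -y-> A -x-> A
After 13 symbols: A.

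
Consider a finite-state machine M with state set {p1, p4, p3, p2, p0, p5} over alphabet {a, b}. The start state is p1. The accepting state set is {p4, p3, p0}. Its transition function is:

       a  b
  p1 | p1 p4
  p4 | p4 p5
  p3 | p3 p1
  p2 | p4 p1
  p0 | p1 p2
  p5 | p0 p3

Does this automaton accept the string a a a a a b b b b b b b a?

start at p1
read 'a': p1 → p1
read 'a': p1 → p1
read 'a': p1 → p1
read 'a': p1 → p1
read 'a': p1 → p1
read 'b': p1 → p4
read 'b': p4 → p5
read 'b': p5 → p3
read 'b': p3 → p1
read 'b': p1 → p4
read 'b': p4 → p5
read 'b': p5 → p3
read 'a': p3 → p3
End state p3 is accepting.

Yes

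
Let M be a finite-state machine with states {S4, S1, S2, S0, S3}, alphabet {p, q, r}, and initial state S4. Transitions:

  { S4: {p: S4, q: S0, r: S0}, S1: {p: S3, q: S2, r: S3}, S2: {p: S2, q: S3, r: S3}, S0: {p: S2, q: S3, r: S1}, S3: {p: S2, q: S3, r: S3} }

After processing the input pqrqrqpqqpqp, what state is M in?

S2

start at S4
read 'p': S4 → S4
read 'q': S4 → S0
read 'r': S0 → S1
read 'q': S1 → S2
read 'r': S2 → S3
read 'q': S3 → S3
read 'p': S3 → S2
read 'q': S2 → S3
read 'q': S3 → S3
read 'p': S3 → S2
read 'q': S2 → S3
read 'p': S3 → S2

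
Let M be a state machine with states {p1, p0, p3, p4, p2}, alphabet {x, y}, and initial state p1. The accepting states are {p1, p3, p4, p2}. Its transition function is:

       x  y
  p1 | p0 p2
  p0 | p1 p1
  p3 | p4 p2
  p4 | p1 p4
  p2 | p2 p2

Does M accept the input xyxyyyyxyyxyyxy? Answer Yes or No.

start at p1
read 'x': p1 → p0
read 'y': p0 → p1
read 'x': p1 → p0
read 'y': p0 → p1
read 'y': p1 → p2
read 'y': p2 → p2
read 'y': p2 → p2
read 'x': p2 → p2
read 'y': p2 → p2
read 'y': p2 → p2
read 'x': p2 → p2
read 'y': p2 → p2
read 'y': p2 → p2
read 'x': p2 → p2
read 'y': p2 → p2
End state p2 is accepting.

Yes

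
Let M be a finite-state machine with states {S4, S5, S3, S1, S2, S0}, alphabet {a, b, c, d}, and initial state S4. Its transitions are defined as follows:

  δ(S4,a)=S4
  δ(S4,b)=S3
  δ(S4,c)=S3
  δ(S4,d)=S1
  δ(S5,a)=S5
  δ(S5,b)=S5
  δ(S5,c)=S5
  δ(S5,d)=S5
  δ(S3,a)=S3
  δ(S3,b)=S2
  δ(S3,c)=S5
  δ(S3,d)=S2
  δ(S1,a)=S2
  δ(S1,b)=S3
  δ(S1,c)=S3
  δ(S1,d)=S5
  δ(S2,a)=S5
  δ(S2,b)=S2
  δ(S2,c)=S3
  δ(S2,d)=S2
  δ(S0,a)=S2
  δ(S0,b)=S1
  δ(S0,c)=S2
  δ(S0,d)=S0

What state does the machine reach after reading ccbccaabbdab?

Trace: S4 -c-> S3 -c-> S5 -b-> S5 -c-> S5 -c-> S5 -a-> S5 -a-> S5 -b-> S5 -b-> S5 -d-> S5 -a-> S5 -b-> S5

S5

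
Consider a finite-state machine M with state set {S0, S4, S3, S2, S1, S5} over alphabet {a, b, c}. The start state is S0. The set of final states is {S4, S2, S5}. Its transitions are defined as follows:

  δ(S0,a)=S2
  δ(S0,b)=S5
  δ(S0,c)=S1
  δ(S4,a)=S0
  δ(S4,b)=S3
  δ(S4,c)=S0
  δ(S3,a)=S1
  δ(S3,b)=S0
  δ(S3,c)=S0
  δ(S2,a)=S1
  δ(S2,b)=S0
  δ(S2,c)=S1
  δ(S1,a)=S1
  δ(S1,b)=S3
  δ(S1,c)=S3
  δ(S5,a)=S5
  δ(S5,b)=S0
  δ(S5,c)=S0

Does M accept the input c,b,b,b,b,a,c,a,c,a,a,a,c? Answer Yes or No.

No

Trace: S0 -c-> S1 -b-> S3 -b-> S0 -b-> S5 -b-> S0 -a-> S2 -c-> S1 -a-> S1 -c-> S3 -a-> S1 -a-> S1 -a-> S1 -c-> S3
End state S3 is not accepting.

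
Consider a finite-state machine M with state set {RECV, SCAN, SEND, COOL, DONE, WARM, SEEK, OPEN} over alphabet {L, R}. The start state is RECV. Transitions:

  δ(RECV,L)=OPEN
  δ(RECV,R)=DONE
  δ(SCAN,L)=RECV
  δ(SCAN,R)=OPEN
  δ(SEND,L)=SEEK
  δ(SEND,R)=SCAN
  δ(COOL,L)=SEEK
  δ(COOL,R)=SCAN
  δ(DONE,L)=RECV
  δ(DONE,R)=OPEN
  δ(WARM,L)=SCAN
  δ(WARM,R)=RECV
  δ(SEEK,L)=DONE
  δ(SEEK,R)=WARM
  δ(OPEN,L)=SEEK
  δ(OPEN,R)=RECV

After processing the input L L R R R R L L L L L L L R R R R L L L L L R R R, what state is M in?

start at RECV
read 'L': RECV → OPEN
read 'L': OPEN → SEEK
read 'R': SEEK → WARM
read 'R': WARM → RECV
read 'R': RECV → DONE
read 'R': DONE → OPEN
read 'L': OPEN → SEEK
read 'L': SEEK → DONE
read 'L': DONE → RECV
read 'L': RECV → OPEN
read 'L': OPEN → SEEK
read 'L': SEEK → DONE
read 'L': DONE → RECV
read 'R': RECV → DONE
read 'R': DONE → OPEN
read 'R': OPEN → RECV
read 'R': RECV → DONE
read 'L': DONE → RECV
read 'L': RECV → OPEN
read 'L': OPEN → SEEK
read 'L': SEEK → DONE
read 'L': DONE → RECV
read 'R': RECV → DONE
read 'R': DONE → OPEN
read 'R': OPEN → RECV

RECV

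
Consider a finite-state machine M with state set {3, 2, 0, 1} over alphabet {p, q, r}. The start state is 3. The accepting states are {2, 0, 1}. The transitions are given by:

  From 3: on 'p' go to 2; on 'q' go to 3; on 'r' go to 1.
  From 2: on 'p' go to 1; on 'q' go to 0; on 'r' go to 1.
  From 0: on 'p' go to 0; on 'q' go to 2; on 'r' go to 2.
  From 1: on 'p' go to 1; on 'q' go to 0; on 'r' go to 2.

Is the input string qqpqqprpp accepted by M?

3 → 3 → 3 → 2 → 0 → 2 → 1 → 2 → 1 → 1
End state 1 is accepting.

Yes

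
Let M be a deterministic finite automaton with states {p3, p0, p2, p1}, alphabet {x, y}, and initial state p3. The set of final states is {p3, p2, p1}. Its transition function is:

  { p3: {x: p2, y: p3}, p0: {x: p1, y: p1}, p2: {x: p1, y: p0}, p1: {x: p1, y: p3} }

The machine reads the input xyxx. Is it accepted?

Yes

Trace: p3 -x-> p2 -y-> p0 -x-> p1 -x-> p1
End state p1 is accepting.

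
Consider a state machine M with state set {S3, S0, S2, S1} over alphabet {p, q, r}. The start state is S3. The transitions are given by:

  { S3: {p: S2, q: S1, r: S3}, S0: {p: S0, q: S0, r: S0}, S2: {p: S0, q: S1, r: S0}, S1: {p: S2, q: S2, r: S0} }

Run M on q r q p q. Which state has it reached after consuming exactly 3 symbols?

S0

S3 → S1 → S0 → S0
After 3 symbols: S0.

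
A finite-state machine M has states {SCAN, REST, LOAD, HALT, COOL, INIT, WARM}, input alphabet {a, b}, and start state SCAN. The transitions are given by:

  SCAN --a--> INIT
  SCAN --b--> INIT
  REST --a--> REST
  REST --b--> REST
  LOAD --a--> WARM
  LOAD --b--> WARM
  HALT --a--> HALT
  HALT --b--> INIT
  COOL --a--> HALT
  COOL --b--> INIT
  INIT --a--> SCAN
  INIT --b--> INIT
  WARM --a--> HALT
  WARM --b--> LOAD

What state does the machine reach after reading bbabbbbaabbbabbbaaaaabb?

start at SCAN
read 'b': SCAN → INIT
read 'b': INIT → INIT
read 'a': INIT → SCAN
read 'b': SCAN → INIT
read 'b': INIT → INIT
read 'b': INIT → INIT
read 'b': INIT → INIT
read 'a': INIT → SCAN
read 'a': SCAN → INIT
read 'b': INIT → INIT
read 'b': INIT → INIT
read 'b': INIT → INIT
read 'a': INIT → SCAN
read 'b': SCAN → INIT
read 'b': INIT → INIT
read 'b': INIT → INIT
read 'a': INIT → SCAN
read 'a': SCAN → INIT
read 'a': INIT → SCAN
read 'a': SCAN → INIT
read 'a': INIT → SCAN
read 'b': SCAN → INIT
read 'b': INIT → INIT

INIT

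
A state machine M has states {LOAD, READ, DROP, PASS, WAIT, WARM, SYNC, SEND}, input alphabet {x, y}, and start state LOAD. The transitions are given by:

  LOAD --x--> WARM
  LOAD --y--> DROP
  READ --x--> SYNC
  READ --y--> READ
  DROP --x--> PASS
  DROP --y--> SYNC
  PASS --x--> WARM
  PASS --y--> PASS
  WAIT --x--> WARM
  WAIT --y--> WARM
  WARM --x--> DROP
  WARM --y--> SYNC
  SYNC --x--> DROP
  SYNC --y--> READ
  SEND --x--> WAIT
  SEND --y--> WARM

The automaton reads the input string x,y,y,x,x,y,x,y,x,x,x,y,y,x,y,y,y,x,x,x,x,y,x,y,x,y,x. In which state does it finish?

Trace: LOAD -x-> WARM -y-> SYNC -y-> READ -x-> SYNC -x-> DROP -y-> SYNC -x-> DROP -y-> SYNC -x-> DROP -x-> PASS -x-> WARM -y-> SYNC -y-> READ -x-> SYNC -y-> READ -y-> READ -y-> READ -x-> SYNC -x-> DROP -x-> PASS -x-> WARM -y-> SYNC -x-> DROP -y-> SYNC -x-> DROP -y-> SYNC -x-> DROP

DROP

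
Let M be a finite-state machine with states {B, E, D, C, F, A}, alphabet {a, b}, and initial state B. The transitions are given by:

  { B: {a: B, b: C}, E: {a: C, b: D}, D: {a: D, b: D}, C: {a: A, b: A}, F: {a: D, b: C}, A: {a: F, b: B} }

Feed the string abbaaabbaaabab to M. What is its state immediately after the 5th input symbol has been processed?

D

start at B
read 'a': B → B
read 'b': B → C
read 'b': C → A
read 'a': A → F
read 'a': F → D
After 5 symbols: D.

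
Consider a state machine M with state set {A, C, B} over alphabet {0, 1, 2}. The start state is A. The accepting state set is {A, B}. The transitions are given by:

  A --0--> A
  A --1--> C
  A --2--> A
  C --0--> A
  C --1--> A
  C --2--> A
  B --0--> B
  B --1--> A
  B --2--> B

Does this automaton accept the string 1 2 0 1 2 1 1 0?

start at A
read '1': A → C
read '2': C → A
read '0': A → A
read '1': A → C
read '2': C → A
read '1': A → C
read '1': C → A
read '0': A → A
End state A is accepting.

Yes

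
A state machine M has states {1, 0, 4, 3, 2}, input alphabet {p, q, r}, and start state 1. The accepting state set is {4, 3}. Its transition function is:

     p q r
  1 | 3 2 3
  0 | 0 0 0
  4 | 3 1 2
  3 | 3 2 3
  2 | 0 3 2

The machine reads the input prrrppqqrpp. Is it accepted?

1 → 3 → 3 → 3 → 3 → 3 → 3 → 2 → 3 → 3 → 3 → 3
End state 3 is accepting.

Yes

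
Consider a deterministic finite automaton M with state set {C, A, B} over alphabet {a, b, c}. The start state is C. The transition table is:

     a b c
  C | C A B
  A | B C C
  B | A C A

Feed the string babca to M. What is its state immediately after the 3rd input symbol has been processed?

start at C
read 'b': C → A
read 'a': A → B
read 'b': B → C
After 3 symbols: C.

C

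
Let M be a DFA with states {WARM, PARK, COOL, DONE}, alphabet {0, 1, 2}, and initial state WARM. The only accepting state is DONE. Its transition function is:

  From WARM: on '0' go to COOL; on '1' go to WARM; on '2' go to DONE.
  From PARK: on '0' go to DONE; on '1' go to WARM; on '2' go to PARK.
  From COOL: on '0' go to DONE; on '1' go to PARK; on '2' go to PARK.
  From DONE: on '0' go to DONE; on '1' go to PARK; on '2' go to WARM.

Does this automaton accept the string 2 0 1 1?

start at WARM
read '2': WARM → DONE
read '0': DONE → DONE
read '1': DONE → PARK
read '1': PARK → WARM
End state WARM is not accepting.

No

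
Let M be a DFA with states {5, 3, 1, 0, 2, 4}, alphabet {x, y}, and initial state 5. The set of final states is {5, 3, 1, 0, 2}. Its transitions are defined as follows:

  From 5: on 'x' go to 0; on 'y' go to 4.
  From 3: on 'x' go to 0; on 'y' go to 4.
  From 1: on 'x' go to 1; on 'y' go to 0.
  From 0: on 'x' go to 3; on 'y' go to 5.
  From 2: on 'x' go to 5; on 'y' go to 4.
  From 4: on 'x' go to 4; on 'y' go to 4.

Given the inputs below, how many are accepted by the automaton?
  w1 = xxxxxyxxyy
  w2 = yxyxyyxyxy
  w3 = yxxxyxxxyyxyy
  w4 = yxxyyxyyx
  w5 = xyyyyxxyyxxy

0

w1: 5 → 0 → 3 → 0 → 3 → 0 → 5 → 0 → 3 → 4 → 4  → end 4, rejected
w2: 5 → 4 → 4 → 4 → 4 → 4 → 4 → 4 → 4 → 4 → 4  → end 4, rejected
w3: 5 → 4 → 4 → 4 → 4 → 4 → 4 → 4 → 4 → 4 → 4 → 4 → 4 → 4  → end 4, rejected
w4: 5 → 4 → 4 → 4 → 4 → 4 → 4 → 4 → 4 → 4  → end 4, rejected
w5: 5 → 0 → 5 → 4 → 4 → 4 → 4 → 4 → 4 → 4 → 4 → 4 → 4  → end 4, rejected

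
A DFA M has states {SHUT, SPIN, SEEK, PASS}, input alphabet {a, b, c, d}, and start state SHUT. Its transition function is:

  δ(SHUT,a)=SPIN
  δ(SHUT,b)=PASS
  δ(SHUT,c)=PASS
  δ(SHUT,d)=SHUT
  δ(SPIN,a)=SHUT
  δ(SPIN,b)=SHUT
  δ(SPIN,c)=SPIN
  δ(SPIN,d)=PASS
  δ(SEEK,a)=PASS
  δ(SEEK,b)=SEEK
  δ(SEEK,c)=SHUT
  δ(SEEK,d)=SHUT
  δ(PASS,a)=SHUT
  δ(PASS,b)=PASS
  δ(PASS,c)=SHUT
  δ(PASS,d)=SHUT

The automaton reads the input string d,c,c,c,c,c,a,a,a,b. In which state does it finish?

SHUT → SHUT → PASS → SHUT → PASS → SHUT → PASS → SHUT → SPIN → SHUT → PASS

PASS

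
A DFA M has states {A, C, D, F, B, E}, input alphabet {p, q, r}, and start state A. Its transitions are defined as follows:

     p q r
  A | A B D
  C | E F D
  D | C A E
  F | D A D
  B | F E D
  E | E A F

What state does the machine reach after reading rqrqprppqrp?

Trace: A -r-> D -q-> A -r-> D -q-> A -p-> A -r-> D -p-> C -p-> E -q-> A -r-> D -p-> C

C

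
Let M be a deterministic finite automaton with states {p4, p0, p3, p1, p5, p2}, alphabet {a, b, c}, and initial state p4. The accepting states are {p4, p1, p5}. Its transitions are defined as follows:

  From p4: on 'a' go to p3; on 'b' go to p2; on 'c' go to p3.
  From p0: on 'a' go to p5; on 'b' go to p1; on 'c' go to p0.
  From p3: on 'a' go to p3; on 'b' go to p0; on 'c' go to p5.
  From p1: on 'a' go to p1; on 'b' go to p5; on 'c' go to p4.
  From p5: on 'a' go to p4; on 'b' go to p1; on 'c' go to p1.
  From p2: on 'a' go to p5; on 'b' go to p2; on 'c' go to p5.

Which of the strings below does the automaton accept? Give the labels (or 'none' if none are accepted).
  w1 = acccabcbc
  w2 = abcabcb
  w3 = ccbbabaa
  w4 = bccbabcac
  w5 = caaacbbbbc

w1:
  start at p4
  read 'a': p4 → p3
  read 'c': p3 → p5
  read 'c': p5 → p1
  read 'c': p1 → p4
  read 'a': p4 → p3
  read 'b': p3 → p0
  read 'c': p0 → p0
  read 'b': p0 → p1
  read 'c': p1 → p4
  end p4, accepted
w2:
  start at p4
  read 'a': p4 → p3
  read 'b': p3 → p0
  read 'c': p0 → p0
  read 'a': p0 → p5
  read 'b': p5 → p1
  read 'c': p1 → p4
  read 'b': p4 → p2
  end p2, rejected
w3:
  start at p4
  read 'c': p4 → p3
  read 'c': p3 → p5
  read 'b': p5 → p1
  read 'b': p1 → p5
  read 'a': p5 → p4
  read 'b': p4 → p2
  read 'a': p2 → p5
  read 'a': p5 → p4
  end p4, accepted
w4:
  start at p4
  read 'b': p4 → p2
  read 'c': p2 → p5
  read 'c': p5 → p1
  read 'b': p1 → p5
  read 'a': p5 → p4
  read 'b': p4 → p2
  read 'c': p2 → p5
  read 'a': p5 → p4
  read 'c': p4 → p3
  end p3, rejected
w5:
  start at p4
  read 'c': p4 → p3
  read 'a': p3 → p3
  read 'a': p3 → p3
  read 'a': p3 → p3
  read 'c': p3 → p5
  read 'b': p5 → p1
  read 'b': p1 → p5
  read 'b': p5 → p1
  read 'b': p1 → p5
  read 'c': p5 → p1
  end p1, accepted

w1, w3, w5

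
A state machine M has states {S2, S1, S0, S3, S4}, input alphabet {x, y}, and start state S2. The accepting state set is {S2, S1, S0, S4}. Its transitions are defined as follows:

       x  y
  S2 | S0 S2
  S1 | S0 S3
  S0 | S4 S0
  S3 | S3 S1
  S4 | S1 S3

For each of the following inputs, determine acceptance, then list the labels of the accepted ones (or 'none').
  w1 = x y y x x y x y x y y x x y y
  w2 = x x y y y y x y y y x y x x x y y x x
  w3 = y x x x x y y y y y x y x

w1

w1: Trace: S2 -x-> S0 -y-> S0 -y-> S0 -x-> S4 -x-> S1 -y-> S3 -x-> S3 -y-> S1 -x-> S0 -y-> S0 -y-> S0 -x-> S4 -x-> S1 -y-> S3 -y-> S1  → end S1, accepted
w2: Trace: S2 -x-> S0 -x-> S4 -y-> S3 -y-> S1 -y-> S3 -y-> S1 -x-> S0 -y-> S0 -y-> S0 -y-> S0 -x-> S4 -y-> S3 -x-> S3 -x-> S3 -x-> S3 -y-> S1 -y-> S3 -x-> S3 -x-> S3  → end S3, rejected
w3: Trace: S2 -y-> S2 -x-> S0 -x-> S4 -x-> S1 -x-> S0 -y-> S0 -y-> S0 -y-> S0 -y-> S0 -y-> S0 -x-> S4 -y-> S3 -x-> S3  → end S3, rejected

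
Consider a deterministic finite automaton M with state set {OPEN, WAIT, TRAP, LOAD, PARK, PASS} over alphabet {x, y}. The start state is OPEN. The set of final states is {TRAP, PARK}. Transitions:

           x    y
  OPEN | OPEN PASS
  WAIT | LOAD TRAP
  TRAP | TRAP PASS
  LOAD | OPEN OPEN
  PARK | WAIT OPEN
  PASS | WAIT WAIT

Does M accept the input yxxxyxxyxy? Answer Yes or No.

No

Trace: OPEN -y-> PASS -x-> WAIT -x-> LOAD -x-> OPEN -y-> PASS -x-> WAIT -x-> LOAD -y-> OPEN -x-> OPEN -y-> PASS
End state PASS is not accepting.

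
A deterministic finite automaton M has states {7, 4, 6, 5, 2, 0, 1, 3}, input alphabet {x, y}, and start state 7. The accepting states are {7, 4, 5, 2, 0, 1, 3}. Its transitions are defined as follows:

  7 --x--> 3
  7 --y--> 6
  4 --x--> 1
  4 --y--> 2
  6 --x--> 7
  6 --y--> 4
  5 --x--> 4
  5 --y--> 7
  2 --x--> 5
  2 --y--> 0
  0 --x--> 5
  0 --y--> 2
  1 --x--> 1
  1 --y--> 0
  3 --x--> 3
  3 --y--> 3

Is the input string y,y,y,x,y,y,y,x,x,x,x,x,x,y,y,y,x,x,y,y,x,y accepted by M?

start at 7
read 'y': 7 → 6
read 'y': 6 → 4
read 'y': 4 → 2
read 'x': 2 → 5
read 'y': 5 → 7
read 'y': 7 → 6
read 'y': 6 → 4
read 'x': 4 → 1
read 'x': 1 → 1
read 'x': 1 → 1
read 'x': 1 → 1
read 'x': 1 → 1
read 'x': 1 → 1
read 'y': 1 → 0
read 'y': 0 → 2
read 'y': 2 → 0
read 'x': 0 → 5
read 'x': 5 → 4
read 'y': 4 → 2
read 'y': 2 → 0
read 'x': 0 → 5
read 'y': 5 → 7
End state 7 is accepting.

Yes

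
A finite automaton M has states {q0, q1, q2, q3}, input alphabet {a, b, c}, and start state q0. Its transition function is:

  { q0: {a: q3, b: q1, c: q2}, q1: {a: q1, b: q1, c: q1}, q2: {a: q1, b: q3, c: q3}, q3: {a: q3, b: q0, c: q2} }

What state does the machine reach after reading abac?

q0 → q3 → q0 → q3 → q2

q2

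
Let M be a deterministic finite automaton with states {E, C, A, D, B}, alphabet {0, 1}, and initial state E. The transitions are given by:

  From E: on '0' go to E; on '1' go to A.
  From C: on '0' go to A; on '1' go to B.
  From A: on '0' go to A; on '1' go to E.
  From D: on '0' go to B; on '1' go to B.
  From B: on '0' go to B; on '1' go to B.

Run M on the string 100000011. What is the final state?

E → A → A → A → A → A → A → A → E → A

A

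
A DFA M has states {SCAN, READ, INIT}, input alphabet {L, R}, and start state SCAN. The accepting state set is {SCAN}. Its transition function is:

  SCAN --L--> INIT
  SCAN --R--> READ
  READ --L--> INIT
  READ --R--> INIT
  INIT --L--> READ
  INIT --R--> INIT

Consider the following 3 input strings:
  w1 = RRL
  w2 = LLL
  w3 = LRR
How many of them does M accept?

w1:
  start at SCAN
  read 'R': SCAN → READ
  read 'R': READ → INIT
  read 'L': INIT → READ
  end READ, rejected
w2:
  start at SCAN
  read 'L': SCAN → INIT
  read 'L': INIT → READ
  read 'L': READ → INIT
  end INIT, rejected
w3:
  start at SCAN
  read 'L': SCAN → INIT
  read 'R': INIT → INIT
  read 'R': INIT → INIT
  end INIT, rejected

0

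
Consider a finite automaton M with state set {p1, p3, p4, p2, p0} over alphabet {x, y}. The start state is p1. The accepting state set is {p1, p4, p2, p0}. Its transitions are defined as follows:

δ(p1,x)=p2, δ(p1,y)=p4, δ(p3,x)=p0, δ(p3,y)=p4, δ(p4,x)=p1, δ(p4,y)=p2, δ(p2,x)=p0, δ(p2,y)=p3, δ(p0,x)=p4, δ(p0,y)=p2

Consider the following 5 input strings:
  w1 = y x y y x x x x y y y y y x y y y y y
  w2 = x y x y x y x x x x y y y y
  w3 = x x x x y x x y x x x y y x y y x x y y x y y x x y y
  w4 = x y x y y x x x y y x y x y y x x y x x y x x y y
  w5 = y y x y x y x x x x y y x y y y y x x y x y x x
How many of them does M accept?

2

w1:
  start at p1
  read 'y': p1 → p4
  read 'x': p4 → p1
  read 'y': p1 → p4
  read 'y': p4 → p2
  read 'x': p2 → p0
  read 'x': p0 → p4
  read 'x': p4 → p1
  read 'x': p1 → p2
  read 'y': p2 → p3
  read 'y': p3 → p4
  read 'y': p4 → p2
  read 'y': p2 → p3
  read 'y': p3 → p4
  read 'x': p4 → p1
  read 'y': p1 → p4
  read 'y': p4 → p2
  read 'y': p2 → p3
  read 'y': p3 → p4
  read 'y': p4 → p2
  end p2, accepted
w2:
  start at p1
  read 'x': p1 → p2
  read 'y': p2 → p3
  read 'x': p3 → p0
  read 'y': p0 → p2
  read 'x': p2 → p0
  read 'y': p0 → p2
  read 'x': p2 → p0
  read 'x': p0 → p4
  read 'x': p4 → p1
  read 'x': p1 → p2
  read 'y': p2 → p3
  read 'y': p3 → p4
  read 'y': p4 → p2
  read 'y': p2 → p3
  end p3, rejected
w3:
  start at p1
  read 'x': p1 → p2
  read 'x': p2 → p0
  read 'x': p0 → p4
  read 'x': p4 → p1
  read 'y': p1 → p4
  read 'x': p4 → p1
  read 'x': p1 → p2
  read 'y': p2 → p3
  read 'x': p3 → p0
  read 'x': p0 → p4
  read 'x': p4 → p1
  read 'y': p1 → p4
  read 'y': p4 → p2
  read 'x': p2 → p0
  read 'y': p0 → p2
  read 'y': p2 → p3
  read 'x': p3 → p0
  read 'x': p0 → p4
  read 'y': p4 → p2
  read 'y': p2 → p3
  read 'x': p3 → p0
  read 'y': p0 → p2
  read 'y': p2 → p3
  read 'x': p3 → p0
  read 'x': p0 → p4
  read 'y': p4 → p2
  read 'y': p2 → p3
  end p3, rejected
w4:
  start at p1
  read 'x': p1 → p2
  read 'y': p2 → p3
  read 'x': p3 → p0
  read 'y': p0 → p2
  read 'y': p2 → p3
  read 'x': p3 → p0
  read 'x': p0 → p4
  read 'x': p4 → p1
  read 'y': p1 → p4
  read 'y': p4 → p2
  read 'x': p2 → p0
  read 'y': p0 → p2
  read 'x': p2 → p0
  read 'y': p0 → p2
  read 'y': p2 → p3
  read 'x': p3 → p0
  read 'x': p0 → p4
  read 'y': p4 → p2
  read 'x': p2 → p0
  read 'x': p0 → p4
  read 'y': p4 → p2
  read 'x': p2 → p0
  read 'x': p0 → p4
  read 'y': p4 → p2
  read 'y': p2 → p3
  end p3, rejected
w5:
  start at p1
  read 'y': p1 → p4
  read 'y': p4 → p2
  read 'x': p2 → p0
  read 'y': p0 → p2
  read 'x': p2 → p0
  read 'y': p0 → p2
  read 'x': p2 → p0
  read 'x': p0 → p4
  read 'x': p4 → p1
  read 'x': p1 → p2
  read 'y': p2 → p3
  read 'y': p3 → p4
  read 'x': p4 → p1
  read 'y': p1 → p4
  read 'y': p4 → p2
  read 'y': p2 → p3
  read 'y': p3 → p4
  read 'x': p4 → p1
  read 'x': p1 → p2
  read 'y': p2 → p3
  read 'x': p3 → p0
  read 'y': p0 → p2
  read 'x': p2 → p0
  read 'x': p0 → p4
  end p4, accepted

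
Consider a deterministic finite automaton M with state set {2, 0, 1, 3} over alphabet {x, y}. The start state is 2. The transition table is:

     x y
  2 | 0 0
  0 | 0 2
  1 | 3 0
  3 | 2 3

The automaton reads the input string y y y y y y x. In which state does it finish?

start at 2
read 'y': 2 → 0
read 'y': 0 → 2
read 'y': 2 → 0
read 'y': 0 → 2
read 'y': 2 → 0
read 'y': 0 → 2
read 'x': 2 → 0

0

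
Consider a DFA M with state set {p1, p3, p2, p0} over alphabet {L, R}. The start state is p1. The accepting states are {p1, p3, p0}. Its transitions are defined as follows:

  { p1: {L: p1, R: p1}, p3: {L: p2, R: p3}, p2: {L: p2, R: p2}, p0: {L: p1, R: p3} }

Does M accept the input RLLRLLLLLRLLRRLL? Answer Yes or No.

start at p1
read 'R': p1 → p1
read 'L': p1 → p1
read 'L': p1 → p1
read 'R': p1 → p1
read 'L': p1 → p1
read 'L': p1 → p1
read 'L': p1 → p1
read 'L': p1 → p1
read 'L': p1 → p1
read 'R': p1 → p1
read 'L': p1 → p1
read 'L': p1 → p1
read 'R': p1 → p1
read 'R': p1 → p1
read 'L': p1 → p1
read 'L': p1 → p1
End state p1 is accepting.

Yes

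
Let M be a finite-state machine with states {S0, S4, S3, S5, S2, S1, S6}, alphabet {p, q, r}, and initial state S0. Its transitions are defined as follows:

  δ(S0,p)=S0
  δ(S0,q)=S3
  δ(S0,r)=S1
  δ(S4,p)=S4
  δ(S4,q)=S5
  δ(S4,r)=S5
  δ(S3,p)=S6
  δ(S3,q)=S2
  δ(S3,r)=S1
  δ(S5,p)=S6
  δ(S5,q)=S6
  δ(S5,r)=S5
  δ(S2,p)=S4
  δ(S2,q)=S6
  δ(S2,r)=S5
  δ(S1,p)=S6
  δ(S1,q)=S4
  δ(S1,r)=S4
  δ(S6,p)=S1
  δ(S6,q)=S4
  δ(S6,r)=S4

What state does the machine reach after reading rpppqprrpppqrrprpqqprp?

S4

Trace: S0 -r-> S1 -p-> S6 -p-> S1 -p-> S6 -q-> S4 -p-> S4 -r-> S5 -r-> S5 -p-> S6 -p-> S1 -p-> S6 -q-> S4 -r-> S5 -r-> S5 -p-> S6 -r-> S4 -p-> S4 -q-> S5 -q-> S6 -p-> S1 -r-> S4 -p-> S4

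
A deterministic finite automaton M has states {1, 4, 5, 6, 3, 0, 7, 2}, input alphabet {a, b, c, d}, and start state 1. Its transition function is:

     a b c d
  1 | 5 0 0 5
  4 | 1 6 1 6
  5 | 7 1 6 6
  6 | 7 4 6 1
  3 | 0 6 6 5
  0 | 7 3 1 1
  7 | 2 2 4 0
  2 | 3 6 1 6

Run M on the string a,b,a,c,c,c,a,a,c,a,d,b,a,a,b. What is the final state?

1

Trace: 1 -a-> 5 -b-> 1 -a-> 5 -c-> 6 -c-> 6 -c-> 6 -a-> 7 -a-> 2 -c-> 1 -a-> 5 -d-> 6 -b-> 4 -a-> 1 -a-> 5 -b-> 1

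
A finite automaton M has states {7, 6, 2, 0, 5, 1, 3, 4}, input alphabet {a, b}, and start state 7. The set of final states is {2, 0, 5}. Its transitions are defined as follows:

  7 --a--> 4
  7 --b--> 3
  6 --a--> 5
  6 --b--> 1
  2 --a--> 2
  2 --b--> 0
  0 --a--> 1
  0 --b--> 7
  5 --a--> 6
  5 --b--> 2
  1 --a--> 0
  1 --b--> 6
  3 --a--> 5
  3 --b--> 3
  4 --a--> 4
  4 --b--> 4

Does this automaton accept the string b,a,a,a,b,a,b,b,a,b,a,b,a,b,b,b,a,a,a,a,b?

No

start at 7
read 'b': 7 → 3
read 'a': 3 → 5
read 'a': 5 → 6
read 'a': 6 → 5
read 'b': 5 → 2
read 'a': 2 → 2
read 'b': 2 → 0
read 'b': 0 → 7
read 'a': 7 → 4
read 'b': 4 → 4
read 'a': 4 → 4
read 'b': 4 → 4
read 'a': 4 → 4
read 'b': 4 → 4
read 'b': 4 → 4
read 'b': 4 → 4
read 'a': 4 → 4
read 'a': 4 → 4
read 'a': 4 → 4
read 'a': 4 → 4
read 'b': 4 → 4
End state 4 is not accepting.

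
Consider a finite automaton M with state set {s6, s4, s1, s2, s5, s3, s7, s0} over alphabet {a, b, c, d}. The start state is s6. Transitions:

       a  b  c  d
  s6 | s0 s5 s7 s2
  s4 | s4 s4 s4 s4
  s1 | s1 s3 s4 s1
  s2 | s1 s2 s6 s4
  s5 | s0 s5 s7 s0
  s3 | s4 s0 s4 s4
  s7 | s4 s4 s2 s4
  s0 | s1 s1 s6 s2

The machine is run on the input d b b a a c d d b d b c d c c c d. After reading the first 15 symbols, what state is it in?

Trace: s6 -d-> s2 -b-> s2 -b-> s2 -a-> s1 -a-> s1 -c-> s4 -d-> s4 -d-> s4 -b-> s4 -d-> s4 -b-> s4 -c-> s4 -d-> s4 -c-> s4 -c-> s4
After 15 symbols: s4.

s4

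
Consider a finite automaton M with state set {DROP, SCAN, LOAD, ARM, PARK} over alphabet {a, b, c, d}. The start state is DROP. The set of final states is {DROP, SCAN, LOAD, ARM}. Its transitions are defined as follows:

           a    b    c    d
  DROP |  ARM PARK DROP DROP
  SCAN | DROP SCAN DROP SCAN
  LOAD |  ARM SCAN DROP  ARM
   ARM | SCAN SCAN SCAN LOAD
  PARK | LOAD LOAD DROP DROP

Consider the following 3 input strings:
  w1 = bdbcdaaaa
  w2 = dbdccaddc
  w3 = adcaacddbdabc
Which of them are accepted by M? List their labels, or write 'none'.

w1: DROP → PARK → DROP → PARK → DROP → DROP → ARM → SCAN → DROP → ARM  → end ARM, accepted
w2: DROP → DROP → PARK → DROP → DROP → DROP → ARM → LOAD → ARM → SCAN  → end SCAN, accepted
w3: DROP → ARM → LOAD → DROP → ARM → SCAN → DROP → DROP → DROP → PARK → DROP → ARM → SCAN → DROP  → end DROP, accepted

w1, w2, w3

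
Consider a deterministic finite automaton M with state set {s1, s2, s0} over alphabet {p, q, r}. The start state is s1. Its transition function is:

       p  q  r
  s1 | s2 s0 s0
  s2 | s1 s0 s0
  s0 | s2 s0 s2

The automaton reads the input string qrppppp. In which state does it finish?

s1

s1 → s0 → s2 → s1 → s2 → s1 → s2 → s1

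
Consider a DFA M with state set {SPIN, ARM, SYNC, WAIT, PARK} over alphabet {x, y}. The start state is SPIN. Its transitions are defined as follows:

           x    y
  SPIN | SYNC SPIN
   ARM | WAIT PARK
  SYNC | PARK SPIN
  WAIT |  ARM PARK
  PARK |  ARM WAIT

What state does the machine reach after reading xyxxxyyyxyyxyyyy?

Trace: SPIN -x-> SYNC -y-> SPIN -x-> SYNC -x-> PARK -x-> ARM -y-> PARK -y-> WAIT -y-> PARK -x-> ARM -y-> PARK -y-> WAIT -x-> ARM -y-> PARK -y-> WAIT -y-> PARK -y-> WAIT

WAIT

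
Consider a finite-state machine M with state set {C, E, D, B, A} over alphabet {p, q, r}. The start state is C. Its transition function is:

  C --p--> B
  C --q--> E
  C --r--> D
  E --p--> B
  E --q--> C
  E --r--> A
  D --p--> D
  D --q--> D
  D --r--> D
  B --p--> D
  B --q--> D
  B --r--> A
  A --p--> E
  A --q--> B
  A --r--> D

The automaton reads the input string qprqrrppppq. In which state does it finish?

D

Trace: C -q-> E -p-> B -r-> A -q-> B -r-> A -r-> D -p-> D -p-> D -p-> D -p-> D -q-> D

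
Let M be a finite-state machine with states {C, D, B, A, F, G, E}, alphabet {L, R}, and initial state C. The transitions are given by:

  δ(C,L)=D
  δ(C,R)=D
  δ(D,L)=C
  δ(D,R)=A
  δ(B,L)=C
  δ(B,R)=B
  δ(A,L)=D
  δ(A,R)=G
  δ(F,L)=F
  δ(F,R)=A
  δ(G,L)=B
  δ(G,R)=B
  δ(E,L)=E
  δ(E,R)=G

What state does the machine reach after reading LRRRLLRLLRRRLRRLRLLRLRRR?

B

C → D → A → G → B → C → D → A → D → C → D → A → G → B → B → B → C → D → C → D → A → D → A → G → B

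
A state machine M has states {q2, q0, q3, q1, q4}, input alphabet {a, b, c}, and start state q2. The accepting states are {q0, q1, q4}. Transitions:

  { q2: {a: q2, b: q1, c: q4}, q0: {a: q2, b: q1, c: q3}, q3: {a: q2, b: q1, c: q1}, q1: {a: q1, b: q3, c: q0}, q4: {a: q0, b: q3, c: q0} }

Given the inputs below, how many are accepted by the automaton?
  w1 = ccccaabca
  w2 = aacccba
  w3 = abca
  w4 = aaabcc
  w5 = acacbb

2

w1:
  start at q2
  read 'c': q2 → q4
  read 'c': q4 → q0
  read 'c': q0 → q3
  read 'c': q3 → q1
  read 'a': q1 → q1
  read 'a': q1 → q1
  read 'b': q1 → q3
  read 'c': q3 → q1
  read 'a': q1 → q1
  end q1, accepted
w2:
  start at q2
  read 'a': q2 → q2
  read 'a': q2 → q2
  read 'c': q2 → q4
  read 'c': q4 → q0
  read 'c': q0 → q3
  read 'b': q3 → q1
  read 'a': q1 → q1
  end q1, accepted
w3:
  start at q2
  read 'a': q2 → q2
  read 'b': q2 → q1
  read 'c': q1 → q0
  read 'a': q0 → q2
  end q2, rejected
w4:
  start at q2
  read 'a': q2 → q2
  read 'a': q2 → q2
  read 'a': q2 → q2
  read 'b': q2 → q1
  read 'c': q1 → q0
  read 'c': q0 → q3
  end q3, rejected
w5:
  start at q2
  read 'a': q2 → q2
  read 'c': q2 → q4
  read 'a': q4 → q0
  read 'c': q0 → q3
  read 'b': q3 → q1
  read 'b': q1 → q3
  end q3, rejected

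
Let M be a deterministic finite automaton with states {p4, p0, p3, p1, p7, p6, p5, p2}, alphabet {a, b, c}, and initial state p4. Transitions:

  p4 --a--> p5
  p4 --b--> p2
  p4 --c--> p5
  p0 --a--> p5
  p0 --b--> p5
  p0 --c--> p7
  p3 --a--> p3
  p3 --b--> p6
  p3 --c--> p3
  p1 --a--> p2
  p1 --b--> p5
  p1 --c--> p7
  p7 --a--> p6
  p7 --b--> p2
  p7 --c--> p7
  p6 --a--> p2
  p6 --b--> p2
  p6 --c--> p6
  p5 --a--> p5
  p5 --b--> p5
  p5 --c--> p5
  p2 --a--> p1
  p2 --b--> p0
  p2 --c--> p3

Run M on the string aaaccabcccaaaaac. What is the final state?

Trace: p4 -a-> p5 -a-> p5 -a-> p5 -c-> p5 -c-> p5 -a-> p5 -b-> p5 -c-> p5 -c-> p5 -c-> p5 -a-> p5 -a-> p5 -a-> p5 -a-> p5 -a-> p5 -c-> p5

p5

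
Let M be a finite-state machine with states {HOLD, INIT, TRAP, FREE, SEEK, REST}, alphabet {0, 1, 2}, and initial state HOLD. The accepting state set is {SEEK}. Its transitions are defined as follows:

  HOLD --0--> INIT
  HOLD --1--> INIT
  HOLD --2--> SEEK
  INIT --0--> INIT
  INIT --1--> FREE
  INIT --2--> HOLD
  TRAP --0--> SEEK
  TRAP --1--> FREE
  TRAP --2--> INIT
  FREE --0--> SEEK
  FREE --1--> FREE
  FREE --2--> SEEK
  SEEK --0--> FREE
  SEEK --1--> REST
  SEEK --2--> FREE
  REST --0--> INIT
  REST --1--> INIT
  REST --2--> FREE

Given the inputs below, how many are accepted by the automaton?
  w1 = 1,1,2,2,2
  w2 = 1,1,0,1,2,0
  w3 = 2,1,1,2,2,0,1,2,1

2

w1: Trace: HOLD -1-> INIT -1-> FREE -2-> SEEK -2-> FREE -2-> SEEK  → end SEEK, accepted
w2: Trace: HOLD -1-> INIT -1-> FREE -0-> SEEK -1-> REST -2-> FREE -0-> SEEK  → end SEEK, accepted
w3: Trace: HOLD -2-> SEEK -1-> REST -1-> INIT -2-> HOLD -2-> SEEK -0-> FREE -1-> FREE -2-> SEEK -1-> REST  → end REST, rejected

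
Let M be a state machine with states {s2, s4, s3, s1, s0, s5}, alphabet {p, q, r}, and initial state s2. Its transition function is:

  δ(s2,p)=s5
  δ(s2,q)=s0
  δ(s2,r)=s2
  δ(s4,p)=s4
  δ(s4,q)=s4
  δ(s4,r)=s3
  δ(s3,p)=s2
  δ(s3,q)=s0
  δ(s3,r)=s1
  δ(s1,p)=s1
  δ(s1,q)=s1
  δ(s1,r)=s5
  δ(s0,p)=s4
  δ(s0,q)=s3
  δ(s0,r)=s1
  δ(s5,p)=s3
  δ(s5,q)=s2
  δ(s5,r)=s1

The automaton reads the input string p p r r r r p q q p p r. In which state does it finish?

start at s2
read 'p': s2 → s5
read 'p': s5 → s3
read 'r': s3 → s1
read 'r': s1 → s5
read 'r': s5 → s1
read 'r': s1 → s5
read 'p': s5 → s3
read 'q': s3 → s0
read 'q': s0 → s3
read 'p': s3 → s2
read 'p': s2 → s5
read 'r': s5 → s1

s1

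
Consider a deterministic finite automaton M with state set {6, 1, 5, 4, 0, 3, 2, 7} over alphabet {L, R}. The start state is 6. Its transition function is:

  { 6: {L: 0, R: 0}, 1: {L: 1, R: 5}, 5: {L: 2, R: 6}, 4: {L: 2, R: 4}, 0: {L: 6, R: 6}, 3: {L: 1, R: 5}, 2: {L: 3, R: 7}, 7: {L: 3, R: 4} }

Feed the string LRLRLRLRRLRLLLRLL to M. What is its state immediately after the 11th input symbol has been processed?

start at 6
read 'L': 6 → 0
read 'R': 0 → 6
read 'L': 6 → 0
read 'R': 0 → 6
read 'L': 6 → 0
read 'R': 0 → 6
read 'L': 6 → 0
read 'R': 0 → 6
read 'R': 6 → 0
read 'L': 0 → 6
read 'R': 6 → 0
After 11 symbols: 0.

0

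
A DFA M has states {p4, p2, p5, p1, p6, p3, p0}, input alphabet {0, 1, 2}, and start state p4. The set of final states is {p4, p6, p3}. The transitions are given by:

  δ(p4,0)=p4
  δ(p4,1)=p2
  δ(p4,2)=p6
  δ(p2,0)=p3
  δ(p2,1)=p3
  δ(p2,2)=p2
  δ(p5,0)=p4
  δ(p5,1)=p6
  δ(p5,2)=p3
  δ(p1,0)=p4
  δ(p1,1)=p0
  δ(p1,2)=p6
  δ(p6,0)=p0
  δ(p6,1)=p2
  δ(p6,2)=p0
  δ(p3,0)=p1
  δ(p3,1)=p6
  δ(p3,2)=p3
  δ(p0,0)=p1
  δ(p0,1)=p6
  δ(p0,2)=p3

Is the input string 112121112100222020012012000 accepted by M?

Yes

Trace: p4 -1-> p2 -1-> p3 -2-> p3 -1-> p6 -2-> p0 -1-> p6 -1-> p2 -1-> p3 -2-> p3 -1-> p6 -0-> p0 -0-> p1 -2-> p6 -2-> p0 -2-> p3 -0-> p1 -2-> p6 -0-> p0 -0-> p1 -1-> p0 -2-> p3 -0-> p1 -1-> p0 -2-> p3 -0-> p1 -0-> p4 -0-> p4
End state p4 is accepting.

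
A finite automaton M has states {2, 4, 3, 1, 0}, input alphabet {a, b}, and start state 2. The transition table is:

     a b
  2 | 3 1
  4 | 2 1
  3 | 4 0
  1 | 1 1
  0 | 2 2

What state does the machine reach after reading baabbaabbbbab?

start at 2
read 'b': 2 → 1
read 'a': 1 → 1
read 'a': 1 → 1
read 'b': 1 → 1
read 'b': 1 → 1
read 'a': 1 → 1
read 'a': 1 → 1
read 'b': 1 → 1
read 'b': 1 → 1
read 'b': 1 → 1
read 'b': 1 → 1
read 'a': 1 → 1
read 'b': 1 → 1

1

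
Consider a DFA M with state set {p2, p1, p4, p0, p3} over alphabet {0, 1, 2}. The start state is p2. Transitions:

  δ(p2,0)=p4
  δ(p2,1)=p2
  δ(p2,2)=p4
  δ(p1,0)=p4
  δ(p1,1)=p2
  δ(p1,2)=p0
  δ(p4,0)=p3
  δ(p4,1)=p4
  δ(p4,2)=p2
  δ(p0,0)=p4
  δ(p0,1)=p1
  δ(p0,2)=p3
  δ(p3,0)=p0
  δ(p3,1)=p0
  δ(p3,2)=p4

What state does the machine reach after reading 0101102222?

p4

Trace: p2 -0-> p4 -1-> p4 -0-> p3 -1-> p0 -1-> p1 -0-> p4 -2-> p2 -2-> p4 -2-> p2 -2-> p4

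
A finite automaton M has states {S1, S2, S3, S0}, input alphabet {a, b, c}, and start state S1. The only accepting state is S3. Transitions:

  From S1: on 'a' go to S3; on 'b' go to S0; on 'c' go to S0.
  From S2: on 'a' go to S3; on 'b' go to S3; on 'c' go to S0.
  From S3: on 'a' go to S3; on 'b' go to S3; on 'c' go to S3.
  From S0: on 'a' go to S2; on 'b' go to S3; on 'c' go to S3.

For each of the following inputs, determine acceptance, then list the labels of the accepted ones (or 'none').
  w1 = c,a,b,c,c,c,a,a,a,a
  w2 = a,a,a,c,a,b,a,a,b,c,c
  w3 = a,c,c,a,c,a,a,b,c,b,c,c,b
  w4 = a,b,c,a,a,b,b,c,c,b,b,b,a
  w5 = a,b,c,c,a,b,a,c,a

w1: S1 → S0 → S2 → S3 → S3 → S3 → S3 → S3 → S3 → S3 → S3  → end S3, accepted
w2: S1 → S3 → S3 → S3 → S3 → S3 → S3 → S3 → S3 → S3 → S3 → S3  → end S3, accepted
w3: S1 → S3 → S3 → S3 → S3 → S3 → S3 → S3 → S3 → S3 → S3 → S3 → S3 → S3  → end S3, accepted
w4: S1 → S3 → S3 → S3 → S3 → S3 → S3 → S3 → S3 → S3 → S3 → S3 → S3 → S3  → end S3, accepted
w5: S1 → S3 → S3 → S3 → S3 → S3 → S3 → S3 → S3 → S3  → end S3, accepted

w1, w2, w3, w4, w5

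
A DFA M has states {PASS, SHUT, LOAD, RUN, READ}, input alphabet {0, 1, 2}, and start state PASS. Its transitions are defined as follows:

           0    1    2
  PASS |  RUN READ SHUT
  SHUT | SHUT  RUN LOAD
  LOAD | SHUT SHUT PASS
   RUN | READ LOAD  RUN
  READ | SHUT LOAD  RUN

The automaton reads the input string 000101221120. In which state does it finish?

RUN

PASS → RUN → READ → SHUT → RUN → READ → LOAD → PASS → SHUT → RUN → LOAD → PASS → RUN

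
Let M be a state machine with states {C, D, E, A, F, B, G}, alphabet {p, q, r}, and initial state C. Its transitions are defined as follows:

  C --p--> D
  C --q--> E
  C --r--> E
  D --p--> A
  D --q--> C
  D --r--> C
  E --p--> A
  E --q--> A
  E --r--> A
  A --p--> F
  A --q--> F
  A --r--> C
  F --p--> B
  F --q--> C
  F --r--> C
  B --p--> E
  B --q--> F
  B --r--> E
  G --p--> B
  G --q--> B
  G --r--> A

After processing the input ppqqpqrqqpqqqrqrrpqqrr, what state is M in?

A

C → D → A → F → C → D → C → E → A → F → B → F → C → E → A → F → C → E → A → F → C → E → A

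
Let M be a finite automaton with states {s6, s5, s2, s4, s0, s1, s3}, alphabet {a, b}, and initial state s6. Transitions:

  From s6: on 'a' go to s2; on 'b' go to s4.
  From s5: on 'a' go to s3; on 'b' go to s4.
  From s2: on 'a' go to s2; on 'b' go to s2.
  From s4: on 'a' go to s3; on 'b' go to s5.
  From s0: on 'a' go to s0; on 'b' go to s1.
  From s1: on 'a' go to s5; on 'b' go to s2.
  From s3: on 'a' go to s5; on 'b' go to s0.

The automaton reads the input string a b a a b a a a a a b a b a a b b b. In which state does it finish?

s2

s6 → s2 → s2 → s2 → s2 → s2 → s2 → s2 → s2 → s2 → s2 → s2 → s2 → s2 → s2 → s2 → s2 → s2 → s2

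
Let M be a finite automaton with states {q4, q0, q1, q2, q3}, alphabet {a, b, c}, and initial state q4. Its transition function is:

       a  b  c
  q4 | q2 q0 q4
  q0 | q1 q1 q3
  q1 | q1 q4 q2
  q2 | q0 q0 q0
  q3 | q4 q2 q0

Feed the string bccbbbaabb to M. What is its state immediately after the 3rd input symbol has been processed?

Trace: q4 -b-> q0 -c-> q3 -c-> q0
After 3 symbols: q0.

q0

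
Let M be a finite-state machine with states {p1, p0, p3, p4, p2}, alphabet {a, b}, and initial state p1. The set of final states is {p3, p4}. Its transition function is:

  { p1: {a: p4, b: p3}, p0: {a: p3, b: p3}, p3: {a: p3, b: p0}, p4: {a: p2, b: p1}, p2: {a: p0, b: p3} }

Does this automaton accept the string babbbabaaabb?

Yes

start at p1
read 'b': p1 → p3
read 'a': p3 → p3
read 'b': p3 → p0
read 'b': p0 → p3
read 'b': p3 → p0
read 'a': p0 → p3
read 'b': p3 → p0
read 'a': p0 → p3
read 'a': p3 → p3
read 'a': p3 → p3
read 'b': p3 → p0
read 'b': p0 → p3
End state p3 is accepting.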